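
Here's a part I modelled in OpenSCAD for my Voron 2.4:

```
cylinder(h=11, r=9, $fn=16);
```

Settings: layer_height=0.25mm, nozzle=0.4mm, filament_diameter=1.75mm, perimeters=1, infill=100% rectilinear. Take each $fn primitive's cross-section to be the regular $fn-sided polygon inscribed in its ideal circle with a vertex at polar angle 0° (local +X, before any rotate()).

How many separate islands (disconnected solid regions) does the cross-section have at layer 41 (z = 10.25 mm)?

At z = 10.25 mm: the r=9 cylinder contributes a regular 16-gon of circumradius 9. Overall, the cross-section is a single solid region. Island count = 1.

1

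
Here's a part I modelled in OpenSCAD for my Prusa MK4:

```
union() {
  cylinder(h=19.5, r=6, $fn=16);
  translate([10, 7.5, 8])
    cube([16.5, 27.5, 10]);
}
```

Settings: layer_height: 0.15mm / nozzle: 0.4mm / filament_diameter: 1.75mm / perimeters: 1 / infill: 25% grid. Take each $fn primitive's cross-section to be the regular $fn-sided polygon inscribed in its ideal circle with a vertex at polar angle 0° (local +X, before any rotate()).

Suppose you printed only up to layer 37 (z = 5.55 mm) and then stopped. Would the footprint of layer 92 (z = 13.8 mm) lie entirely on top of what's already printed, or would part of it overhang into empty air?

Compare the two slices. At z = 5.55: the cylinder: section is a regular 16-gon, circumradius r=6 (area = (16/2)·6.000²·sin(360°/16) = 110.21 mm²); the cube at (10, 7.5) does not reach this height (z outside [8, 18]); Merging all regions: only the r=6 cylinder is present, so the union is just that shape — area = 110.21 mm². At z = 13.8: the r=6 cylinder gives a regular 16-gon of circumradius 6 (constant along its height) (area = (16/2)·6.000²·sin(360°/16) = 110.21 mm²); the cube at (10, 7.5) (footprint 16.5×27.5) is included at this height (area 453.75 mm²); Merging all regions: the 2 present regions are separate (no shared area or edge), so areas and boundary lengths simply add and each stays a separate island — area = 563.96 mm². Checking containment: at z = 13.8 the cross-section extends beyond the z = 5.55 cross-section by about 453.75 mm².

part overhangs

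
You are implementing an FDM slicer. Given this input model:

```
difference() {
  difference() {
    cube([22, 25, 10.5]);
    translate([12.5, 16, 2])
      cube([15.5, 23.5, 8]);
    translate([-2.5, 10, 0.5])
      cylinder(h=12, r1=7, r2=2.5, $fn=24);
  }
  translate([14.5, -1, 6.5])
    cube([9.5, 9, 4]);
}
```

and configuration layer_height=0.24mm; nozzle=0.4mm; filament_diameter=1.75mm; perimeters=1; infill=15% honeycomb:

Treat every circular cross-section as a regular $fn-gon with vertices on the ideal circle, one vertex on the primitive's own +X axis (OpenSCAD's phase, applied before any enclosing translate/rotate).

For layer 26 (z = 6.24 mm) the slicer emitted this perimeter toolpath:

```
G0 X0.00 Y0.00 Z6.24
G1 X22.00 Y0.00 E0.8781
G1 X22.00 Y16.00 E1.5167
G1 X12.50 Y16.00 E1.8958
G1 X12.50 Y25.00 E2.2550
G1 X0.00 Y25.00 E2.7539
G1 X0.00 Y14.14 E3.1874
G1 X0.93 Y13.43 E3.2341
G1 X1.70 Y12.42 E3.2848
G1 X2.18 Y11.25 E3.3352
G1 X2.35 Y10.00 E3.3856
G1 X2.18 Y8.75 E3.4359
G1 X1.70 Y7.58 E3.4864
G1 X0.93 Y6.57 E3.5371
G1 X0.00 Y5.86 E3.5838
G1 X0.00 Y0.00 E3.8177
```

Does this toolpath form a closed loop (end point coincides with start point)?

Start point (G0): (0.00, 0.00). End point (last G1): the path returns to the start — closed.

yes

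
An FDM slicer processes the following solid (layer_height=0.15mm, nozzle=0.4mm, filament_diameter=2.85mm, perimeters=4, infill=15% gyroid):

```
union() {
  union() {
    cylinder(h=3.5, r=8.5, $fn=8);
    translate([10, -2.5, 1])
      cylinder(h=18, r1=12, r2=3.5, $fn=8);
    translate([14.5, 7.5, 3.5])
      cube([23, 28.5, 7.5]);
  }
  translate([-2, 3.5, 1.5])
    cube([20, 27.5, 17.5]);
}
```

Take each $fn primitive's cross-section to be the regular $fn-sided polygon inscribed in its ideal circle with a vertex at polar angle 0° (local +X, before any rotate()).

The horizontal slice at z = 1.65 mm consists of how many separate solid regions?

1

At z = 1.65 mm: the cylinder: section is a regular 8-gon, circumradius r=8.5; the cone at (10, -2.5): at t=0.036 of its height the radius interpolates to r₁+(r₂−r₁)t = 11.693, giving a regular 8-gon of that circumradius; the cube at (14.5, 7.5) is not intersected at this z (z outside [3.5, 11]); Merging all regions: the regions partially overlap (shared area 98.27 mm²), so overlapping operands fuse into one piece — 1 connected region; the cube at (-2, 3.5) is present — its section is the full 20×27.5 rectangle; Combining (union): the regions partially overlap (shared area 84.86 mm²), so overlapping operands fuse into one piece — 1 connected region. The result has 1 disconnected region.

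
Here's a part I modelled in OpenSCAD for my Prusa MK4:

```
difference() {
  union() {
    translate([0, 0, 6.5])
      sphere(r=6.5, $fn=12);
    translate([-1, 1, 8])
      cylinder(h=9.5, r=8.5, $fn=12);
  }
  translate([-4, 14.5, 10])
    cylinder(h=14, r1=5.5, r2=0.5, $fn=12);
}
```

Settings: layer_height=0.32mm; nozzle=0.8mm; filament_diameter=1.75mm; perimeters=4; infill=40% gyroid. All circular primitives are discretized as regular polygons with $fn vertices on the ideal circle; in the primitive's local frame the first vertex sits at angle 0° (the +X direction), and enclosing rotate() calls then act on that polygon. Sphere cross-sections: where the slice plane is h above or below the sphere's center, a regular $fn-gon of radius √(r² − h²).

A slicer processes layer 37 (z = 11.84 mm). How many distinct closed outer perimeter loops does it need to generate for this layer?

At z = 11.84 mm: the r=6.5 sphere contributes a regular 12-gon of circumradius √(6.5²−5.34²) = 3.706; the r=8.5 cylinder at (-1, 1) gives a regular 12-gon of circumradius 8.5 (constant along its height); Taking the union: the r=6.5 sphere lies entirely inside the r=8.5 cylinder at (-1, 1), so the union is just the r=8.5 cylinder at (-1, 1) — 1 connected region; the cone at (-4, 14.5) (r1=5.5→r2=0.5) has section circumradius 4.843 here — a regular 12-gon; Taking the first minus the rest: starting from the result so far, the cone at (-4, 14.5) misses the remaining region (no effect) — 1 connected region. The result has 1 disconnected region.

1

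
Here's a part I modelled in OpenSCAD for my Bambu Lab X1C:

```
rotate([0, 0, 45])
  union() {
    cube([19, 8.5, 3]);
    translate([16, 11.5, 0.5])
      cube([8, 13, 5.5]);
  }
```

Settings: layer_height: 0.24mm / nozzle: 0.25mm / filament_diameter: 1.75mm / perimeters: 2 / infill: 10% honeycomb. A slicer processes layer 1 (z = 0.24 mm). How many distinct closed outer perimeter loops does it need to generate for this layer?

At z = 0.24 mm: the cube (footprint 19×8.5) is included at this height; the cube at (16, 11.5) does not reach this height (z outside [0.5, 6]); Taking the union: only the 19×8.5 cube is present, so the union is just that shape — 1 connected region; (rotated 45° about Z; rotation is an isometry so areas/perimeters/island counts are preserved). The result has 1 disconnected region.

1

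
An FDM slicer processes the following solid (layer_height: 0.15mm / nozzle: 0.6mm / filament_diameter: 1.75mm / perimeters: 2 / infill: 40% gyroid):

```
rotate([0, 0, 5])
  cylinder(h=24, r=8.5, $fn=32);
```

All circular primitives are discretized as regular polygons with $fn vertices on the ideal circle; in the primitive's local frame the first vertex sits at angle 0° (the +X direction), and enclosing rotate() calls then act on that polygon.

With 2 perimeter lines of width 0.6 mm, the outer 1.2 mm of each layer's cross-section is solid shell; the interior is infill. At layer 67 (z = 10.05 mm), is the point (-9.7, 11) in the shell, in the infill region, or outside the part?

At z = 10.05 mm: the r=8.5 cylinder contributes a regular 32-gon of circumradius 8.5; (rotated 5° about Z; rotation is an isometry so areas/perimeters/island counts are preserved). Overall, the cross-section is a single solid region. Undo the 5° rotation: the query point maps to (-8.704, 11.804) in the un-rotated model frame. The nearest boundary edge runs (-4.72, 7.07)→(-6.01, 6.01); distance from the point to it = 6.19 mm. The point is not inside any of the regions above, so it lies outside the cross-section (6.19 mm from the nearest boundary).

outside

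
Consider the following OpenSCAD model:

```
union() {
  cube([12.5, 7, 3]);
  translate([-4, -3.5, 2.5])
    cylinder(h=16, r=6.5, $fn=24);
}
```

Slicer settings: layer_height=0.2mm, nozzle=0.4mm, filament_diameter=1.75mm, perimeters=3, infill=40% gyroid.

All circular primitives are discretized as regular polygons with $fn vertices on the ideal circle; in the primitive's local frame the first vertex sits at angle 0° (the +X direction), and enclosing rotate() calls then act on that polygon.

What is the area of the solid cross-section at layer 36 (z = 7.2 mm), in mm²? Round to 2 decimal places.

131.22 mm²

At z = 7.2 mm: the cube is not intersected at this z (z outside [0, 3]); the cylinder at (-4, -3.5): section is a regular 24-gon, circumradius r=6.5 (area = (24/2)·6.500²·sin(360°/24) = 131.22 mm²); Combining (union): only the r=6.5 cylinder at (-4, -3.5) is present, so the union is just that shape — area = 131.22 mm². Overall, the cross-section is a single solid region. Net area = 131.22 mm².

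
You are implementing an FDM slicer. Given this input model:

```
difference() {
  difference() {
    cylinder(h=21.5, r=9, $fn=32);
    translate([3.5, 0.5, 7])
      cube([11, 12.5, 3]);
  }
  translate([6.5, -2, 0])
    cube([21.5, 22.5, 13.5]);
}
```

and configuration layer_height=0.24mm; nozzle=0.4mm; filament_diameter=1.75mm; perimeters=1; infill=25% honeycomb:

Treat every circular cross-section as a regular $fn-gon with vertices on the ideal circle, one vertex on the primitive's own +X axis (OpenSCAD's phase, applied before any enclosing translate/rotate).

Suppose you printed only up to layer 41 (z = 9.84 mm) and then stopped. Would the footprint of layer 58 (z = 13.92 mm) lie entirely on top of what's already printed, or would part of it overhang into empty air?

part overhangs

Compare the two slices. At z = 9.84: the r=9 cylinder gives a regular 32-gon of circumradius 9 (constant along its height) (area = (32/2)·9.000²·sin(360°/32) = 252.84 mm²); the cube at (3.5, 0.5) is present — its section is the full 11×12.5 rectangle (area 137.50 mm²); Taking the first minus the rest: starting from the r=9 cylinder (252.84 mm²), the 11×12.5 cube at (3.5, 0.5) partially overlaps it — only the 29.89 mm² overlap (of its 137.50 mm²) is removed, clipping the outline — area = 222.95 mm²; the cube at (6.5, -2) is present — its section is the full 21.5×22.5 rectangle (area 483.75 mm²); Subtracting the remaining from the first: starting from the result so far (222.95 mm²), the 21.5×22.5 cube at (6.5, -2) partially overlaps it — only the 6.03 mm² overlap (of its 483.75 mm²) is removed, clipping the outline — area = 216.92 mm². At z = 13.92: the r=9 cylinder gives a regular 32-gon of circumradius 9 (constant along its height) (area = (32/2)·9.000²·sin(360°/32) = 252.84 mm²); the cube at (3.5, 0.5) does not reach this height (z outside [7, 10]); Taking the first minus the rest: none of the subtracted shapes is present at this height, so the r=9 cylinder is unchanged — area = 252.84 mm²; the cube at (6.5, -2) does not reach this height (z outside [0, 13.5]); After the difference (first − rest): none of the subtracted shapes is present at this height, so that combined region is unchanged — area = 252.84 mm². Checking containment: at z = 13.92 the cross-section extends beyond the z = 9.84 cross-section by about 35.92 mm².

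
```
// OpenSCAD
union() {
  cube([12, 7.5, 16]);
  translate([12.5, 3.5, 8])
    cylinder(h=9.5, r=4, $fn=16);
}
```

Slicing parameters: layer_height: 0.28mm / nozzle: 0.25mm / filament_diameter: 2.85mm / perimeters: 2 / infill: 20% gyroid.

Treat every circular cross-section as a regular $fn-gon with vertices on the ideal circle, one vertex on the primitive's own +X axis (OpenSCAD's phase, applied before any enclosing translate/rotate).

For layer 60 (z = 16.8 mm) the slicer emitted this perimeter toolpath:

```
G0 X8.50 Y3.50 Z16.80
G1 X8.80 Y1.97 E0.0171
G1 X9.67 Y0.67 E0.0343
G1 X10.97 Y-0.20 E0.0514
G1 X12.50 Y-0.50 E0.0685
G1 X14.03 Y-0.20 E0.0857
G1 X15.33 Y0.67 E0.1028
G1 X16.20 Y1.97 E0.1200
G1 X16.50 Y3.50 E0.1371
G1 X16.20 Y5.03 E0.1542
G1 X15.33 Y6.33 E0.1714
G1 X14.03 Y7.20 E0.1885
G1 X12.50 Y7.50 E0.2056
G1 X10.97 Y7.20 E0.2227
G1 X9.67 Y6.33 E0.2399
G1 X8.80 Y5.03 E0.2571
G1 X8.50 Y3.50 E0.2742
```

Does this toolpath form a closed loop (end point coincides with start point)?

Start point (G0): (8.50, 3.50). End point (last G1): the path returns to the start — closed.

yes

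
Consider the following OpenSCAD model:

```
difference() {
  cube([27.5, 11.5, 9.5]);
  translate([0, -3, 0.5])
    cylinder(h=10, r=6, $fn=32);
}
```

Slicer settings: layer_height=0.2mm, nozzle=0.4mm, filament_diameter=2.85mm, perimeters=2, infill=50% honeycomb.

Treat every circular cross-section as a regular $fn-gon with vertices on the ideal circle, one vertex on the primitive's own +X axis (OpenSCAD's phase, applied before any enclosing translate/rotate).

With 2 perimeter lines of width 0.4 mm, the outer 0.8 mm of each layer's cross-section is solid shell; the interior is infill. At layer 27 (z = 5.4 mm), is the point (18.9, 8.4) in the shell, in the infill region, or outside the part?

At z = 5.4 mm: the cube is present — its section is the full 27.5×11.5 rectangle; the cylinder at (0, -3): section is a regular 32-gon, circumradius r=6; Subtracting the remaining from the first: starting from the 27.5×11.5 cube, the r=6 cylinder at (0, -3) partially overlaps it — only the 10.94 mm² overlap (of its 112.37 mm²) is removed, clipping the outline — 1 connected region. Overall, the cross-section is a single solid region. The nearest boundary edge runs (0.00, 11.50)→(27.50, 11.50); distance from the point to it = 3.10 mm. The point is inside the cross-section and 3.10 mm from the nearest boundary — more than the 0.8 mm shell width (2 × 0.4), so it's in the infill interior.

infill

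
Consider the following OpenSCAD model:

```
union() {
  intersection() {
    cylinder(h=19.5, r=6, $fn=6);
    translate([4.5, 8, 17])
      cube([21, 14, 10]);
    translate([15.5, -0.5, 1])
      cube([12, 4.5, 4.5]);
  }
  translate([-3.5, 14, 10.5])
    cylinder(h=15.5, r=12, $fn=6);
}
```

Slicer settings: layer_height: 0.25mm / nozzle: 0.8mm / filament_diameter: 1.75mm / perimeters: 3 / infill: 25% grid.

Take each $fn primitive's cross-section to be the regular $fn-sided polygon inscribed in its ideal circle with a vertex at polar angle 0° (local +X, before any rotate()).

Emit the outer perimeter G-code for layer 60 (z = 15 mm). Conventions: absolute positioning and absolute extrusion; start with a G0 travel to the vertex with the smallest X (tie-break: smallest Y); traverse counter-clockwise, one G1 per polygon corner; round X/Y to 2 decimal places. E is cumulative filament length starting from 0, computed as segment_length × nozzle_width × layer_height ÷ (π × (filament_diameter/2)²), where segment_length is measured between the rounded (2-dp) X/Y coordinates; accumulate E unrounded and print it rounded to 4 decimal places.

G0 X-15.50 Y14.00 Z15.00
G1 X-9.50 Y3.61 E0.9976
G1 X2.50 Y3.61 E1.9954
G1 X8.50 Y14.00 E2.9931
G1 X2.50 Y24.39 E3.9907
G1 X-9.50 Y24.39 E4.9885
G1 X-15.50 Y14.00 E5.9862

At z = 15 mm: the r=6 cylinder gives a regular 6-gon of circumradius 6 (constant along its height); the cube at (4.5, 8) does not reach this height (z outside [17, 27]); the cube at (15.5, -0.5) is absent (z outside [1, 5.5]); Taking the intersection: at least one operand is absent at this height, so nothing remains; the cylinder at (-3.5, 14): section is a regular 6-gon, circumradius r=12; Taking the union: only the r=12 cylinder at (-3.5, 14) is present, so the union is just that shape — 1 connected region. The outline is a single polygon with 6 vertices. Extrusion per mm of travel: 0.8 × 0.25 / (π × 0.875²) = 0.083150. Accumulating E over each segment gives final E = 5.9862.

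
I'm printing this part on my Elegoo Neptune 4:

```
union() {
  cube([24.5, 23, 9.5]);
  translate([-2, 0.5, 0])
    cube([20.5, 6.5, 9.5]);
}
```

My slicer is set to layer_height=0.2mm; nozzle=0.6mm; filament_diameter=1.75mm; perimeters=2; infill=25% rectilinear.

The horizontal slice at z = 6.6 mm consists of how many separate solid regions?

At z = 6.6 mm: the cube (footprint 24.5×23) is included at this height; the cube at (-2, 0.5) (footprint 20.5×6.5) is included at this height; Taking the union: the regions partially overlap (shared area 120.25 mm²), so overlapping operands fuse into one piece — 1 connected region. The result has 1 disconnected region.

1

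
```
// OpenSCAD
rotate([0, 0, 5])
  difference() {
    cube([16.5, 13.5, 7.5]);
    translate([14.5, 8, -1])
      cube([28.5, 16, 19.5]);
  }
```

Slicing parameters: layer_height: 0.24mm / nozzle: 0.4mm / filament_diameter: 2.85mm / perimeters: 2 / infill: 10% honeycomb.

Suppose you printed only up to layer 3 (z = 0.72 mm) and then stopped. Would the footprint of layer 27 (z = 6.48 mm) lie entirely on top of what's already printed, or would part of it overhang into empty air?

entirely on top

Compare the two slices. At z = 0.72: the cube is present — its section is the full 16.5×13.5 rectangle (area 222.75 mm²); the cube at (14.5, 8) is present — its section is the full 28.5×16 rectangle (area 456.00 mm²); Taking the first minus the rest: starting from the 16.5×13.5 cube (222.75 mm²), the 28.5×16 cube at (14.5, 8) partially overlaps it — only the 11.00 mm² overlap (of its 456.00 mm²) is removed, clipping the outline — area = 211.75 mm²; (rotated 5° about Z; rotation is an isometry so areas/perimeters/island counts are preserved). At z = 6.48: the cube (footprint 16.5×13.5) is included at this height (area 222.75 mm²); the 28.5×16 cube at (14.5, 8) contributes its full rectangle (area 456.00 mm²); Subtracting the remaining from the first: starting from the 16.5×13.5 cube (222.75 mm²), the 28.5×16 cube at (14.5, 8) partially overlaps it — only the 11.00 mm² overlap (of its 456.00 mm²) is removed, clipping the outline — area = 211.75 mm²; (rotated 5° about Z; rotation is an isometry so areas/perimeters/island counts are preserved). Checking containment: the cross-section at z = 6.48 is a subset of the cross-section at z = 0.72.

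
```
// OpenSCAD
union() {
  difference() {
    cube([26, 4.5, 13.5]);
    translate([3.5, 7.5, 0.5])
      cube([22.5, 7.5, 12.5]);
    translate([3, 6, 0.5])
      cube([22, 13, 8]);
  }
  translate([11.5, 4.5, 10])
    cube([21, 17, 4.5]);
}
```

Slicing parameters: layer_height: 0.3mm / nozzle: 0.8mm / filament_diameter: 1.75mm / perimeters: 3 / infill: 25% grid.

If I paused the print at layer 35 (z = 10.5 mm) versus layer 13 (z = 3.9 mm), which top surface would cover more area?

layer 35 (z = 10.5 mm)

Layer 35 (z = 10.5): the cube is present — its section is the full 26×4.5 rectangle (area 117.00 mm²); the cube at (3.5, 7.5) is present — its section is the full 22.5×7.5 rectangle (area 168.75 mm²); the cube at (3, 6) does not reach this height (z outside [0.5, 8.5]); After the difference (first − rest): starting from the 26×4.5 cube (117.00 mm²), the 22.5×7.5 cube at (3.5, 7.5) misses the remaining region (no effect) — area = 117.00 mm²; the cube at (11.5, 4.5) (footprint 21×17) is included at this height (area 357.00 mm²); Merging all regions: the 2 present regions share edge segments without overlapping in area, so areas simply add but the touching pieces fuse into one outline (the shared edge portions become interior and drop out of the boundary) — area = 474.00 mm². So its area = 474.00 mm². Layer 13 (z = 3.9): the cube is present — its section is the full 26×4.5 rectangle (area 117.00 mm²); the cube at (3.5, 7.5) is present — its section is the full 22.5×7.5 rectangle (area 168.75 mm²); the cube at (3, 6) (footprint 22×13) is included at this height (area 286.00 mm²); Subtracting the remaining from the first: starting from the 26×4.5 cube (117.00 mm²), the 22.5×7.5 cube at (3.5, 7.5) misses the remaining region (no effect); the 22×13 cube at (3, 6) misses the remaining region (no effect) — area = 117.00 mm²; the cube at (11.5, 4.5) is absent (z outside [10, 14.5]); Combining (union): only that combined region is present, so the union is just that shape — area = 117.00 mm². So its area = 117.00 mm². Layer 35 is larger (474.00 vs 117.00 mm²).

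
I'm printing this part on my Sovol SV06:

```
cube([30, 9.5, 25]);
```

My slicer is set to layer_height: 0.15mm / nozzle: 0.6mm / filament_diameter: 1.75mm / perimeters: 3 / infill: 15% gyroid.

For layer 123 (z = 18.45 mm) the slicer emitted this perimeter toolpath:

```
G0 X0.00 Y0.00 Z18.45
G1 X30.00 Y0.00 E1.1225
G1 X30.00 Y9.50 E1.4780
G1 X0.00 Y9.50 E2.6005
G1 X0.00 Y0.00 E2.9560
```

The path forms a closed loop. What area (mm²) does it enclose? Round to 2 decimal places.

285.00 mm²

Apply the shoelace formula to the sequence of (X, Y) vertices; enclosed area = 285.00 mm².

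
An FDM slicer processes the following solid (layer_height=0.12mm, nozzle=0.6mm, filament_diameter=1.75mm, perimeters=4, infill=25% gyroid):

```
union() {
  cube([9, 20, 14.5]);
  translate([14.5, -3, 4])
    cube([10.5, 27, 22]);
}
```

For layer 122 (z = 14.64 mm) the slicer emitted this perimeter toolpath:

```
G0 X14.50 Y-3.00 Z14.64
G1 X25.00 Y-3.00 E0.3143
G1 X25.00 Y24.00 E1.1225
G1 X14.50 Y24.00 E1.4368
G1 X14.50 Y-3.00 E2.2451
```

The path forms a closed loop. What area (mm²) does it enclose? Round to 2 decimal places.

283.50 mm²

Apply the shoelace formula to the sequence of (X, Y) vertices; enclosed area = 283.50 mm².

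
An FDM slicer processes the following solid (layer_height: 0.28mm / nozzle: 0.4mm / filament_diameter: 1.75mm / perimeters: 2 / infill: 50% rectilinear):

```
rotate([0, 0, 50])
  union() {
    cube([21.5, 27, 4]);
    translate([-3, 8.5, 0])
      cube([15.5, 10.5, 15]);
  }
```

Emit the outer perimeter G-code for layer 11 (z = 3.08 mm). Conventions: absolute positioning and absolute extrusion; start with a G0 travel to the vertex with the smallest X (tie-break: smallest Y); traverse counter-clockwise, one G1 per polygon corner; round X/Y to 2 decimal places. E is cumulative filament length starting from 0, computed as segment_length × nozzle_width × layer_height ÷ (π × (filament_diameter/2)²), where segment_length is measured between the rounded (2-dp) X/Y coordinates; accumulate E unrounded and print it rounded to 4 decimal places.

At z = 3.08 mm: the 21.5×27 cube contributes its full rectangle; the cube at (-3, 8.5) is present — its section is the full 15.5×10.5 rectangle; Combining (union): the regions partially overlap (shared area 131.25 mm²), so overlapping operands fuse into one piece — 1 connected region; (whole slice rotated 50° about Z — lengths, areas and connectivity unchanged). The outline is a single polygon with 8 vertices. Extrusion per mm of travel: 0.4 × 0.28 / (π × 0.875²) = 0.046564. Accumulating E over each segment gives final E = 4.7957.

G0 X-20.68 Y17.36 Z3.08
G1 X-14.55 Y12.21 E0.3728
G1 X-16.48 Y9.91 E0.5126
G1 X-8.44 Y3.17 E1.0011
G1 X-6.51 Y5.46 E1.1406
G1 X0.00 Y0.00 E1.5362
G1 X13.82 Y16.47 E2.5374
G1 X-6.86 Y33.83 E3.7946
G1 X-20.68 Y17.36 E4.7957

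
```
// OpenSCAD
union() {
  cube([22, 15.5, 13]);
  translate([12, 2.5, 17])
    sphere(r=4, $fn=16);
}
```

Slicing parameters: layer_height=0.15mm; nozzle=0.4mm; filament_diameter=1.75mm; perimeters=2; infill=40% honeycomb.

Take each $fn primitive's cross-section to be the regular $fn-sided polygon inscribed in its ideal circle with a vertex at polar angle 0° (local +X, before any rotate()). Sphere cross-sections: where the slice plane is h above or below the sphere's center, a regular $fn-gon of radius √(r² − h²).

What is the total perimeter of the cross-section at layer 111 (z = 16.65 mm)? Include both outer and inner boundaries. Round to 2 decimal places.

24.88 mm

At z = 16.65 mm: the cube is not intersected at this z (z outside [0, 13]); the r=4 sphere at (12, 2.5) contributes a regular 16-gon of circumradius √(4²−0.35²) = 3.985 (perimeter = 2·16·3.985·sin(180°/16) = 24.88 mm); Combining (union): only the r=4 sphere at (12, 2.5) is present, so the union is just that shape — boundary = 24.88 mm. Overall, the cross-section is a single solid region. Total boundary length (outer) = 24.88 mm.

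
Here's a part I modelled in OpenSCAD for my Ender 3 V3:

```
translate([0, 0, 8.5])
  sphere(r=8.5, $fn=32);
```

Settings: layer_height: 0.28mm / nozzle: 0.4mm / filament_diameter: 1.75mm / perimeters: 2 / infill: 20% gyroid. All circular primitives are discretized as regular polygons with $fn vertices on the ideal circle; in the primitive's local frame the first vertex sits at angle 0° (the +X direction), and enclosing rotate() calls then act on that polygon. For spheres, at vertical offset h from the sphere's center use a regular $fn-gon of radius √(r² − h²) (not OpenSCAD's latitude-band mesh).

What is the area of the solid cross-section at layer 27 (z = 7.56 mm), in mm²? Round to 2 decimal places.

222.77 mm²

At z = 7.56 mm: the sphere: section is a regular 32-gon, circumradius = √(r²−h²) = √(8.5²−0.94²) = 8.448 (area = (32/2)·8.448²·sin(360°/32) = 222.77 mm²). Overall, the cross-section is a single solid region. Net area = 222.77 mm².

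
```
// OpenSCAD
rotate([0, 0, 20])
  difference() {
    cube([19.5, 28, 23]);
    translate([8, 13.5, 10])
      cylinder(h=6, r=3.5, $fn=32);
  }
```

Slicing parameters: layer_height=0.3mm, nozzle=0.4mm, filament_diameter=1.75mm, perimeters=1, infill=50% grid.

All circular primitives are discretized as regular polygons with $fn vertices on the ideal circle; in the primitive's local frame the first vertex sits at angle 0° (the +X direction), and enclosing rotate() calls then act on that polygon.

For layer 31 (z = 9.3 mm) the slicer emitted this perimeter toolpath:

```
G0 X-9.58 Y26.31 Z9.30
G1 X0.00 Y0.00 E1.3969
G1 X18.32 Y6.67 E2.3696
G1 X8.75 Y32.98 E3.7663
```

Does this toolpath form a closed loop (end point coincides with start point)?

Start point (G0): (-9.58, 26.31). End point (last G1): the path does not return to the start — open.

no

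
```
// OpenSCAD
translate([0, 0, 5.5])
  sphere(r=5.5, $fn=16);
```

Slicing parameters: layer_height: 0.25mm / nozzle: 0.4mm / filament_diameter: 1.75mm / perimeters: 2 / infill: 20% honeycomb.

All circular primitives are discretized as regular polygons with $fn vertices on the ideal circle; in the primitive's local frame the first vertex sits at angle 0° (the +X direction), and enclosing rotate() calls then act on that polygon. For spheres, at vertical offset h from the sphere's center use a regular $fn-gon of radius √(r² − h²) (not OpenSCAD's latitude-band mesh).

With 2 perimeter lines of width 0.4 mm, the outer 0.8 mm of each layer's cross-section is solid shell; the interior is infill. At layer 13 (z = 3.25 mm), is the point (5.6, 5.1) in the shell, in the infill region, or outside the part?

At z = 3.25 mm: the r=5.5 sphere slices to a regular 16-gon of circumradius 5.019 (√(r²−h²) with h=2.25 from center). Overall, the cross-section is a single solid region. The nearest boundary edge runs (4.64, 1.92)→(3.55, 3.55); distance from the point to it = 2.57 mm. The point is not inside any of the regions above, so it lies outside the cross-section (2.57 mm from the nearest boundary).

outside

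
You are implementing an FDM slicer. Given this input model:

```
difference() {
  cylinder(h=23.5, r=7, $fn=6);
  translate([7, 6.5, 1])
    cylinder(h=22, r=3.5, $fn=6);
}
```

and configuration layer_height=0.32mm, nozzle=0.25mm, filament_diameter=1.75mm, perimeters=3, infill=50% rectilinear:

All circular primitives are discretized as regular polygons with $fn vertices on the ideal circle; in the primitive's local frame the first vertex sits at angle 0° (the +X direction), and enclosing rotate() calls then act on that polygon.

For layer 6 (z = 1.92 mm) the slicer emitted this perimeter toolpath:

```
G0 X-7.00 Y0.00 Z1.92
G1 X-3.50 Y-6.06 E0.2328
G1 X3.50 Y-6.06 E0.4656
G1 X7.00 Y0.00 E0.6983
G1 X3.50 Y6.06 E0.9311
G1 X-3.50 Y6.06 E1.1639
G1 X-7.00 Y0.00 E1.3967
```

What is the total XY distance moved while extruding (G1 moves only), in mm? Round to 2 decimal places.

41.99 mm

Sum the Euclidean lengths of each G1 segment: total = 41.99 mm.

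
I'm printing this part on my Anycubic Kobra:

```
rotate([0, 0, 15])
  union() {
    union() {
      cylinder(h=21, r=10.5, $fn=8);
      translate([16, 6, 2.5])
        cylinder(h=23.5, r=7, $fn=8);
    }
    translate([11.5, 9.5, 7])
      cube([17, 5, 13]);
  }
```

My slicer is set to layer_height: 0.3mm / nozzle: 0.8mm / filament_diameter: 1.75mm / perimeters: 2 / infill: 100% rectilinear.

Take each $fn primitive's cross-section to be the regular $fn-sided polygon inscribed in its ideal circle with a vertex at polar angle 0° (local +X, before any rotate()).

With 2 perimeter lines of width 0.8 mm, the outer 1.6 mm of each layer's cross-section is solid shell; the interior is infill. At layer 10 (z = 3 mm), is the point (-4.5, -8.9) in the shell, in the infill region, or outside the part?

shell

At z = 3 mm: the r=10.5 cylinder contributes a regular 8-gon of circumradius 10.5; the cylinder at (16, 6): section is a regular 8-gon, circumradius r=7; Combining (union): the 2 present regions are separate (no shared area or edge), so areas and boundary lengths simply add and each stays a separate island — 2 connected regions; the cube at (11.5, 9.5) is not intersected at this z (z outside [7, 20]); Taking the union: only the result so far is present, so the union is just that shape — 2 connected regions; (rotated 15° about Z; rotation is an isometry so areas/perimeters/island counts are preserved). Overall, the cross-section has 2 separate islands. Undo the 15° rotation: the query point maps to (-6.650, -7.432) in the un-rotated model frame. The nearest boundary edge runs (-0.00, -10.50)→(-7.42, -7.42); distance from the point to it = 0.29 mm. (Shell/infill is judged within the island containing the point — the largest one.) The point is inside the cross-section, 0.29 mm from the nearest boundary — within the 1.6 mm shell band (2 × 0.8).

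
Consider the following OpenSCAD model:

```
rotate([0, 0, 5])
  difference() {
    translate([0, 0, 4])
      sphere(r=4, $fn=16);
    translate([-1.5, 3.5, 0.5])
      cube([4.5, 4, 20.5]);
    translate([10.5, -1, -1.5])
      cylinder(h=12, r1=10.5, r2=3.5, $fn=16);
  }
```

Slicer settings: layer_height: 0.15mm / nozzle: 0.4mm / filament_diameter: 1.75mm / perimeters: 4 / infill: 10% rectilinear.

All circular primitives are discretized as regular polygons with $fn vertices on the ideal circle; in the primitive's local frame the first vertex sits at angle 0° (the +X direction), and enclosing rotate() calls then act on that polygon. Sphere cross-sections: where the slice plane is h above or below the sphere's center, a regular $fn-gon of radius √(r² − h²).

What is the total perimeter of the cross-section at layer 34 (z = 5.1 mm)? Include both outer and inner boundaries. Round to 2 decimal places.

23.96 mm

At z = 5.1 mm: the sphere: section is a regular 16-gon, circumradius = √(r²−h²) = √(4²−1.1²) = 3.846 (perimeter = 2·16·3.846·sin(180°/16) = 24.01 mm); the cube at (-1.5, 3.5) (footprint 4.5×4) is included at this height (perimeter 17.00 mm); the cone at (10.5, -1) (r1=10.5→r2=3.5) has section circumradius 6.650 here — a regular 16-gon (perimeter = 2·16·6.650·sin(180°/16) = 41.52 mm); Taking the first minus the rest: starting from the r=4 sphere, the 4.5×4 cube at (-1.5, 3.5) partially overlaps it — only the 0.59 mm² overlap (of its 18.00 mm²) is removed, clipping the outline; the cone at (10.5, -1) misses the remaining region (no effect) — boundary = 23.96 mm; (rotated 5° about Z; rotation is an isometry so areas/perimeters/island counts are preserved). Overall, the cross-section is a single solid region. Total boundary length (outer) = 23.96 mm.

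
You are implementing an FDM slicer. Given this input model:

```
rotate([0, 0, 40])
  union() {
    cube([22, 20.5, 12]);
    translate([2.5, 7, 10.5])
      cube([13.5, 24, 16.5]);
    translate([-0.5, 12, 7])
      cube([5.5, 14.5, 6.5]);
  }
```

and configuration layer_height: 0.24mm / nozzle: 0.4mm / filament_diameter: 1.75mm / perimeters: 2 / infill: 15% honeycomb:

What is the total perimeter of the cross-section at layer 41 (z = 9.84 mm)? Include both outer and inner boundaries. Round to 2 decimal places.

98.00 mm

At z = 9.84 mm: the 22×20.5 cube contributes its full rectangle (perimeter 85.00 mm); the cube at (2.5, 7) is not intersected at this z (z outside [10.5, 27]); the cube at (-0.5, 12) is present — its section is the full 5.5×14.5 rectangle (perimeter 40.00 mm); Combining (union): the regions partially overlap (shared area 42.50 mm²), so the edge portions inside another operand are dropped and the merged outline is re-measured after clipping — boundary = 98.00 mm; (whole slice rotated 40° about Z — lengths, areas and connectivity unchanged). Overall, the cross-section is a single solid region. Total boundary length (outer) = 98.00 mm.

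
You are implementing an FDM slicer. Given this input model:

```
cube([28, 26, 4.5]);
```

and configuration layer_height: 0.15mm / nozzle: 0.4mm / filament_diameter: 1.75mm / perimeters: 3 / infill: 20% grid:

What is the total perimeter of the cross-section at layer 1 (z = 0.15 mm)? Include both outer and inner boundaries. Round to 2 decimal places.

At z = 0.15 mm: the cube is present — its section is the full 28×26 rectangle (perimeter 108.00 mm). Overall, the cross-section is a single solid region. Total boundary length (outer) = 108.00 mm.

108.00 mm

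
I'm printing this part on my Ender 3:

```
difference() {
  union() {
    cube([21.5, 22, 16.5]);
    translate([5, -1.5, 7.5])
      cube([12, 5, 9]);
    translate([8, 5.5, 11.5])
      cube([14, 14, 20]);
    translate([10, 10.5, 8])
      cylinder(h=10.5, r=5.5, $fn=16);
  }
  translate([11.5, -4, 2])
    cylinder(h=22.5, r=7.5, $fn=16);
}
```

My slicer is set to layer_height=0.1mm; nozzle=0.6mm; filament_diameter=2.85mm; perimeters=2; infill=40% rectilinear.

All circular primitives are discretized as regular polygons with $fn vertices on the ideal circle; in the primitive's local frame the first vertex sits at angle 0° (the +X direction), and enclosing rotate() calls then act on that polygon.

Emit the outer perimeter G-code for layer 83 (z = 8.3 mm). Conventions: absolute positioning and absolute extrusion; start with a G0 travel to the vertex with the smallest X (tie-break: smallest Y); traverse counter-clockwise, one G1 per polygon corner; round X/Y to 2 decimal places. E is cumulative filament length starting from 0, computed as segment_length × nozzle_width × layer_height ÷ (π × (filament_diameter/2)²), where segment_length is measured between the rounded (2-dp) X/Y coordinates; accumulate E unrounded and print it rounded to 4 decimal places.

At z = 8.3 mm: the 21.5×22 cube contributes its full rectangle; the 12×5 cube at (5, -1.5) contributes its full rectangle; the cube at (8, 5.5) does not reach this height (z outside [11.5, 31.5]); the r=5.5 cylinder at (10, 10.5) gives a regular 16-gon of circumradius 5.5 (constant along its height); Merging all regions: the regions partially overlap (shared area 134.61 mm²), so overlapping operands fuse into one piece — 1 connected region; the r=7.5 cylinder at (11.5, -4) contributes a regular 16-gon of circumradius 7.5; After the difference (first − rest): starting from the result so far, the r=7.5 cylinder at (11.5, -4) partially overlaps it — only the 47.81 mm² overlap (of its 172.21 mm²) is removed, clipping the outline — 1 connected region. The outline is a single polygon with 12 vertices. Extrusion per mm of travel: 0.6 × 0.1 / (π × 1.425²) = 0.009405. Accumulating E over each segment gives final E = 0.8488.

G0 X0.00 Y0.00 Z8.30
G1 X5.00 Y0.00 E0.0470
G1 X5.00 Y-0.49 E0.0516
G1 X6.20 Y1.30 E0.0719
G1 X8.63 Y2.93 E0.0994
G1 X11.50 Y3.50 E0.1269
G1 X14.37 Y2.93 E0.1545
G1 X16.80 Y1.30 E0.1820
G1 X17.67 Y0.00 E0.1967
G1 X21.50 Y0.00 E0.2327
G1 X21.50 Y22.00 E0.4396
G1 X0.00 Y22.00 E0.6418
G1 X0.00 Y0.00 E0.8488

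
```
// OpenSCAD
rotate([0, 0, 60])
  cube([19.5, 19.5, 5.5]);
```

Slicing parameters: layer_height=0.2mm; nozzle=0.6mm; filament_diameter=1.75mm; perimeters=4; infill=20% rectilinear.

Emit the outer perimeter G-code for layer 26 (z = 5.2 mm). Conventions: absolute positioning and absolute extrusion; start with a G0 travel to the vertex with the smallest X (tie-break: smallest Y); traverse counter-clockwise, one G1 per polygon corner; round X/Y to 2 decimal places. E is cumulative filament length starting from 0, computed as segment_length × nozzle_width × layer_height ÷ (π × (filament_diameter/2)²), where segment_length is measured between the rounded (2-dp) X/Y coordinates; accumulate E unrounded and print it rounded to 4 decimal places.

G0 X-16.89 Y9.75 Z5.20
G1 X0.00 Y0.00 E0.9730
G1 X9.75 Y16.89 E1.9459
G1 X-7.14 Y26.64 E2.9189
G1 X-16.89 Y9.75 E3.8919

At z = 5.2 mm: the 19.5×19.5 cube contributes its full rectangle; (whole slice rotated 60° about Z — lengths, areas and connectivity unchanged). The outline is a single polygon with 4 vertices. Extrusion per mm of travel: 0.6 × 0.2 / (π × 0.875²) = 0.049890. Accumulating E over each segment gives final E = 3.8919.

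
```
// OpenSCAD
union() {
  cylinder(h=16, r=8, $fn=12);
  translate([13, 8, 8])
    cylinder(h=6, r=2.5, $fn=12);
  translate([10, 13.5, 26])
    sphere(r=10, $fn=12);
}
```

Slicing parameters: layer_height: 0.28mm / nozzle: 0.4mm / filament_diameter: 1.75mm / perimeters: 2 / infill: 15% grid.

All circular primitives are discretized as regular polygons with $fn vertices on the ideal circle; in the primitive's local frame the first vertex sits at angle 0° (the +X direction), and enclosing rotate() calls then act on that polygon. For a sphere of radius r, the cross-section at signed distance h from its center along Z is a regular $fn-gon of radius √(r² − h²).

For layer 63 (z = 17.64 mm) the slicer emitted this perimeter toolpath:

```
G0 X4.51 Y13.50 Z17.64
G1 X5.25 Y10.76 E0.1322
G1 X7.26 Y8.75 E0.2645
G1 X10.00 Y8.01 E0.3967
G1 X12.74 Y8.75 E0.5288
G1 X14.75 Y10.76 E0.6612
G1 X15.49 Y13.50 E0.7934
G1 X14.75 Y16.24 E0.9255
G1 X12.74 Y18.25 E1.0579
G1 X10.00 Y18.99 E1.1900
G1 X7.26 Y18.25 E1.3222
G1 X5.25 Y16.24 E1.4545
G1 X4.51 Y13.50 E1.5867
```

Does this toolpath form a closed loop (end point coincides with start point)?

Start point (G0): (4.51, 13.50). End point (last G1): the path returns to the start — closed.

yes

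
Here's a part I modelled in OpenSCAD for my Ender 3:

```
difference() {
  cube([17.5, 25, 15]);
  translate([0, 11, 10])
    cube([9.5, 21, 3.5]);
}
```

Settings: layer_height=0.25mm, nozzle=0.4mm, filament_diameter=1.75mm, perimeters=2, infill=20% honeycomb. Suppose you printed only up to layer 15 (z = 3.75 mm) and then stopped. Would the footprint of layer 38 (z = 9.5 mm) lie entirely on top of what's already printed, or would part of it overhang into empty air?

Compare the two slices. At z = 3.75: the 17.5×25 cube contributes its full rectangle (area 437.50 mm²); the cube at (0, 11) does not reach this height (z outside [10, 13.5]); After the difference (first − rest): none of the subtracted shapes is present at this height, so the 17.5×25 cube is unchanged — area = 437.50 mm². At z = 9.5: the cube is present — its section is the full 17.5×25 rectangle (area 437.50 mm²); the cube at (0, 11) is not intersected at this z (z outside [10, 13.5]); Subtracting the remaining from the first: none of the subtracted shapes is present at this height, so the 17.5×25 cube is unchanged — area = 437.50 mm². Checking containment: the cross-section at z = 9.5 is a subset of the cross-section at z = 3.75.

entirely on top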